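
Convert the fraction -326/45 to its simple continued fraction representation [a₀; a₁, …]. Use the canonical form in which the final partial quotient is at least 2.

[-8; 1, 3, 11]

Apply division with remainder until the remainder is 0:
-326 ÷ 45 → quotient -8, remainder 34
45 ÷ 34 → quotient 1, remainder 11
34 ÷ 11 → quotient 3, remainder 1
11 ÷ 1 → quotient 11, remainder 0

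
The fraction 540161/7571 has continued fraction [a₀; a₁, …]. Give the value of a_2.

1

540161 = 71·7571 + 2620, so a_0 = 71
7571 = 2·2620 + 2331, so a_1 = 2
2620 = 1·2331 + 289, so a_2 = 1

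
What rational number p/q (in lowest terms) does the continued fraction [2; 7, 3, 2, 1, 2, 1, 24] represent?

a_0 = 2: 2/1
a_1 = 7: 15/7
a_2 = 3: 47/22
a_3 = 2: 109/51
a_4 = 1: 156/73
a_5 = 2: 421/197
a_6 = 1: 577/270
a_7 = 24: 14269/6677

14269/6677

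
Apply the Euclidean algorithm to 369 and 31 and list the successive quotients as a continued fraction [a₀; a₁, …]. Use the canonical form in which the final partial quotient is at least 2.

[11; 1, 9, 3]

Apply division with remainder until the remainder is 0:
⌊369/31⌋ = 11, remainder 28
⌊31/28⌋ = 1, remainder 3
⌊28/3⌋ = 9, remainder 1
⌊3/1⌋ = 3, remainder 0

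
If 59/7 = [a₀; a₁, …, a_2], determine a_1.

Apply division with remainder until the remainder is 0:
⌊59/7⌋ = 8, remainder 3
⌊7/3⌋ = 2, remainder 1

2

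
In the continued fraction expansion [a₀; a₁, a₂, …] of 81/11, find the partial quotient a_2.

1

81 = 7·11 + 4, so a_0 = 7
11 = 2·4 + 3, so a_1 = 2
4 = 1·3 + 1, so a_2 = 1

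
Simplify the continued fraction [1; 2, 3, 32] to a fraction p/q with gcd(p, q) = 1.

a_0 = 1: 1/1
a_1 = 2: 3/2
a_2 = 3: 10/7
a_3 = 32: 323/226

323/226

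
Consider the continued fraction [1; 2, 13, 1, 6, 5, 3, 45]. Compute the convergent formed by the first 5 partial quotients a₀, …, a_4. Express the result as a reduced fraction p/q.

298/201

Start with 6.
1 + 1/(6/1) = 1 + 1/6 = 7/6
13 + 1/(7/6) = 13 + 6/7 = 97/7
2 + 1/(97/7) = 2 + 7/97 = 201/97
1 + 1/(201/97) = 1 + 97/201 = 298/201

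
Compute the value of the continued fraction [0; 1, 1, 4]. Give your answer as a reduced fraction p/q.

5/9

Start with 4.
1 + 1/(4/1) = 1 + 1/4 = 5/4
1 + 1/(5/4) = 1 + 4/5 = 9/5
0 + 1/(9/5) = 0 + 5/9 = 5/9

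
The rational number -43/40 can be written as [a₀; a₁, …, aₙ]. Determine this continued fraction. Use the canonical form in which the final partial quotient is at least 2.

-43 = -2·40 + 37, so a_0 = -2
40 = 1·37 + 3, so a_1 = 1
37 = 12·3 + 1, so a_2 = 12
3 = 3·1 + 0, so a_3 = 3

[-2; 1, 12, 3]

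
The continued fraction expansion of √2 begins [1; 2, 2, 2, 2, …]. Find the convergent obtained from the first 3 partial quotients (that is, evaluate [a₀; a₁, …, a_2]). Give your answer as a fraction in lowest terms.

Work from the innermost term outward:
Start with 2.
2 + 1/(2/1) = 2 + 1/2 = 5/2
1 + 1/(5/2) = 1 + 2/5 = 7/5

7/5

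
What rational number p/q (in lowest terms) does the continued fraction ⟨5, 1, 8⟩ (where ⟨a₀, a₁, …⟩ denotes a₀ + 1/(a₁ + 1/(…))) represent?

a_0 = 5: 5/1
a_1 = 1: 6/1
a_2 = 8: 53/9

53/9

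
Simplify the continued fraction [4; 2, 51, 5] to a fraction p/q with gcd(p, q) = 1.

2324/517

Starting at the tail and folding back:
Start with 5.
51 + 1/(5/1) = 51 + 1/5 = 256/5
2 + 1/(256/5) = 2 + 5/256 = 517/256
4 + 1/(517/256) = 4 + 256/517 = 2324/517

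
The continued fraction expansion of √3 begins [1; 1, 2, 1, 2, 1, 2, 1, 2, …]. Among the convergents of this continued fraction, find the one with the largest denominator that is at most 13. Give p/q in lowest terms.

19/11

a_0 = 1: 1/1  (≤ bound)
a_1 = 1: 2/1  (≤ bound)
a_2 = 2: 5/3  (≤ bound)
a_3 = 1: 7/4  (≤ bound)
a_4 = 2: 19/11  (≤ bound)
a_5 = 1: 26/15  (> 13, stop)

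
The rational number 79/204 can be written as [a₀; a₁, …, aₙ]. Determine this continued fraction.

[0; 2, 1, 1, 2, 1, 1, 6]

Run the Euclidean algorithm, recording each quotient:
79 ÷ 204 → quotient 0, remainder 79
204 ÷ 79 → quotient 2, remainder 46
79 ÷ 46 → quotient 1, remainder 33
46 ÷ 33 → quotient 1, remainder 13
33 ÷ 13 → quotient 2, remainder 7
13 ÷ 7 → quotient 1, remainder 6
7 ÷ 6 → quotient 1, remainder 1
6 ÷ 1 → quotient 6, remainder 0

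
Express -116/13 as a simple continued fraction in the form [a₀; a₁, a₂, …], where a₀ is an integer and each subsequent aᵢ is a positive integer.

[-9; 13]

⌊-116/13⌋ = -9, remainder 1
⌊13/1⌋ = 13, remainder 0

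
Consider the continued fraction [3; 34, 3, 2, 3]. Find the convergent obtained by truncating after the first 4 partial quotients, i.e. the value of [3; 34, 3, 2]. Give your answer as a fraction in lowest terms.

727/240

Build up convergents one term at a time:
a_0 = 3: 3/1
a_1 = 34: 103/34
a_2 = 3: 312/103
a_3 = 2: 727/240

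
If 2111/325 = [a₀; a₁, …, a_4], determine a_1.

2111 ÷ 325 → quotient 6, remainder 161
325 ÷ 161 → quotient 2, remainder 3

2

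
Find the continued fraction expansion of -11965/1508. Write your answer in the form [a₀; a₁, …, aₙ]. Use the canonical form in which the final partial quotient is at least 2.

-11965 = -8·1508 + 99, so a_0 = -8
1508 = 15·99 + 23, so a_1 = 15
99 = 4·23 + 7, so a_2 = 4
23 = 3·7 + 2, so a_3 = 3
7 = 3·2 + 1, so a_4 = 3
2 = 2·1 + 0, so a_5 = 2

[-8; 15, 4, 3, 3, 2]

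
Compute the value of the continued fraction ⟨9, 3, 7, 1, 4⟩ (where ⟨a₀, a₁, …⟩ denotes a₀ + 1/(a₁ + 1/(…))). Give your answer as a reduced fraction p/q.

Compute successive convergents:
a_0 = 9: 9/1
a_1 = 3: 28/3
a_2 = 7: 205/22
a_3 = 1: 233/25
a_4 = 4: 1137/122

1137/122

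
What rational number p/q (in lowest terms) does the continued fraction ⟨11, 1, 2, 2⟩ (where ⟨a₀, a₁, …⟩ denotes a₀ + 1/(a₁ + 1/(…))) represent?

82/7

Build up convergents one term at a time:
a_0 = 11: 11/1
a_1 = 1: 12/1
a_2 = 2: 35/3
a_3 = 2: 82/7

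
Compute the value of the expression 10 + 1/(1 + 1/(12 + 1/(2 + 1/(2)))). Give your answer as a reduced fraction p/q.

732/67

Compute successive convergents:
a_0 = 10: 10/1
a_1 = 1: 11/1
a_2 = 12: 142/13
a_3 = 2: 295/27
a_4 = 2: 732/67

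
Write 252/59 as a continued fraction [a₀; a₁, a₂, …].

252 ÷ 59 → quotient 4, remainder 16
59 ÷ 16 → quotient 3, remainder 11
16 ÷ 11 → quotient 1, remainder 5
11 ÷ 5 → quotient 2, remainder 1
5 ÷ 1 → quotient 5, remainder 0

[4; 3, 1, 2, 5]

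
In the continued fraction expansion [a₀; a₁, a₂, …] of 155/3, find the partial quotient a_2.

2

155 = 51·3 + 2, so a_0 = 51
3 = 1·2 + 1, so a_1 = 1
2 = 2·1 + 0, so a_2 = 2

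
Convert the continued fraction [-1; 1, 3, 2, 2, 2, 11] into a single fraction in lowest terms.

-137/605

Use the convergent recurrence hₖ = aₖ·hₖ₋₁ + hₖ₋₂ (and likewise for the denominators kₖ):
a_0 = -1: -1/1
a_1 = 1: 0/1
a_2 = 3: -1/4
a_3 = 2: -2/9
a_4 = 2: -5/22
a_5 = 2: -12/53
a_6 = 11: -137/605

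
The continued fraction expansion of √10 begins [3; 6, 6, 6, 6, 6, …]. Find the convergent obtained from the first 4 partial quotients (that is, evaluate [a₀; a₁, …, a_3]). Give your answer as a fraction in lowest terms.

Start with 6.
6 + 1/(6/1) = 6 + 1/6 = 37/6
6 + 1/(37/6) = 6 + 6/37 = 228/37
3 + 1/(228/37) = 3 + 37/228 = 721/228

721/228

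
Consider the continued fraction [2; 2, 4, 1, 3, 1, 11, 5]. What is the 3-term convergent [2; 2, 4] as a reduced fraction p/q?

22/9

Use the convergent recurrence hₖ = aₖ·hₖ₋₁ + hₖ₋₂ (and likewise for the denominators kₖ):
a_0 = 2: 2/1
a_1 = 2: 5/2
a_2 = 4: 22/9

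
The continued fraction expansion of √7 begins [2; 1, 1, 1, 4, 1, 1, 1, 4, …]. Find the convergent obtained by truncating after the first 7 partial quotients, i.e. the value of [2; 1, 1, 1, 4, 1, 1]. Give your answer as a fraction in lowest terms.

82/31

a_0 = 2: 2/1
a_1 = 1: 3/1
a_2 = 1: 5/2
a_3 = 1: 8/3
a_4 = 4: 37/14
a_5 = 1: 45/17
a_6 = 1: 82/31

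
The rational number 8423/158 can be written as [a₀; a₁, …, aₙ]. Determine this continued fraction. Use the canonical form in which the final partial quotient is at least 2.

[53; 3, 4, 2, 5]

8423 ÷ 158 → quotient 53, remainder 49
158 ÷ 49 → quotient 3, remainder 11
49 ÷ 11 → quotient 4, remainder 5
11 ÷ 5 → quotient 2, remainder 1
5 ÷ 1 → quotient 5, remainder 0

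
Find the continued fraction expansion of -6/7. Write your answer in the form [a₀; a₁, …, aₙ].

[-1; 7]

Run the Euclidean algorithm, recording each quotient:
-6 ÷ 7 → quotient -1, remainder 1
7 ÷ 1 → quotient 7, remainder 0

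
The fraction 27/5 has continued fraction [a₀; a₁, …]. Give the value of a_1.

2

⌊27/5⌋ = 5, remainder 2
⌊5/2⌋ = 2, remainder 1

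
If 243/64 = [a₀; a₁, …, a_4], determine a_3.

1

Run the Euclidean algorithm, recording each quotient:
243 ÷ 64 → quotient 3, remainder 51
64 ÷ 51 → quotient 1, remainder 13
51 ÷ 13 → quotient 3, remainder 12
13 ÷ 12 → quotient 1, remainder 1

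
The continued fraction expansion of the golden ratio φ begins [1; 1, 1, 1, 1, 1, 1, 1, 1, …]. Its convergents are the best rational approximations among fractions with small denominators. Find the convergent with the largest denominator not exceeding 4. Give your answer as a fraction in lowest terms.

List convergents until the denominator exceeds the bound:
a_0 = 1: 1/1  (≤ bound)
a_1 = 1: 2/1  (≤ bound)
a_2 = 1: 3/2  (≤ bound)
a_3 = 1: 5/3  (≤ bound)
a_4 = 1: 8/5  (> 4, stop)

5/3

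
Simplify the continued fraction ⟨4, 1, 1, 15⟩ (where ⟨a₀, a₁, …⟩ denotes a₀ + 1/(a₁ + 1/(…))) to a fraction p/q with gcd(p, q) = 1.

140/31

Start with 15.
1 + 1/(15/1) = 1 + 1/15 = 16/15
1 + 1/(16/15) = 1 + 15/16 = 31/16
4 + 1/(31/16) = 4 + 16/31 = 140/31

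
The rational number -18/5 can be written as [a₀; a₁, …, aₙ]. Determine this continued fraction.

-18 ÷ 5 → quotient -4, remainder 2
5 ÷ 2 → quotient 2, remainder 1
2 ÷ 1 → quotient 2, remainder 0

[-4; 2, 2]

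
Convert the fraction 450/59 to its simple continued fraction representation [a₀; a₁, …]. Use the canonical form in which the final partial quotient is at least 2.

450 = 7·59 + 37, so a_0 = 7
59 = 1·37 + 22, so a_1 = 1
37 = 1·22 + 15, so a_2 = 1
22 = 1·15 + 7, so a_3 = 1
15 = 2·7 + 1, so a_4 = 2
7 = 7·1 + 0, so a_5 = 7

[7; 1, 1, 1, 2, 7]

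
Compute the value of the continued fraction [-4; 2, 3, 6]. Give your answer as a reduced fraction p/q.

a_0 = -4: -4/1
a_1 = 2: -7/2
a_2 = 3: -25/7
a_3 = 6: -157/44

-157/44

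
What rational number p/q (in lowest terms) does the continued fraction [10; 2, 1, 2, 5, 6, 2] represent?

a_0 = 10: 10/1
a_1 = 2: 21/2
a_2 = 1: 31/3
a_3 = 2: 83/8
a_4 = 5: 446/43
a_5 = 6: 2759/266
a_6 = 2: 5964/575

5964/575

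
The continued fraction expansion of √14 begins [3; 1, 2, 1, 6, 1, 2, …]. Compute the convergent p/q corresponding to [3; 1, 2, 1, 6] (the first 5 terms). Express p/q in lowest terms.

a_0 = 3: 3/1
a_1 = 1: 4/1
a_2 = 2: 11/3
a_3 = 1: 15/4
a_4 = 6: 101/27

101/27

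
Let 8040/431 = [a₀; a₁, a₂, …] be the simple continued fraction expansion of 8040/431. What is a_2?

Apply division with remainder until the remainder is 0:
⌊8040/431⌋ = 18, remainder 282
⌊431/282⌋ = 1, remainder 149
⌊282/149⌋ = 1, remainder 133

1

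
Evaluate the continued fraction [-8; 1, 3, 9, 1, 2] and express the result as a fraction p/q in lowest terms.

-862/119

Use the convergent recurrence hₖ = aₖ·hₖ₋₁ + hₖ₋₂ (and likewise for the denominators kₖ):
a_0 = -8: -8/1
a_1 = 1: -7/1
a_2 = 3: -29/4
a_3 = 9: -268/37
a_4 = 1: -297/41
a_5 = 2: -862/119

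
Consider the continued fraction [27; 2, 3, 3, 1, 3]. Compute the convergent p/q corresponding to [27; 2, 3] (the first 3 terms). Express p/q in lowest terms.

Start with 3.
2 + 1/(3/1) = 2 + 1/3 = 7/3
27 + 1/(7/3) = 27 + 3/7 = 192/7

192/7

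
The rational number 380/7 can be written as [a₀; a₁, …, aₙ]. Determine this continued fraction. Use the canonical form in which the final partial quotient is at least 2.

[54; 3, 2]

380 = 54·7 + 2, so a_0 = 54
7 = 3·2 + 1, so a_1 = 3
2 = 2·1 + 0, so a_2 = 2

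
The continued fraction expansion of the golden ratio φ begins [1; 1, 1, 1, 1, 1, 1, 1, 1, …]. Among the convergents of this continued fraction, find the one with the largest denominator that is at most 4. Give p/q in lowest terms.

List convergents until the denominator exceeds the bound:
a_0 = 1: 1/1  (≤ bound)
a_1 = 1: 2/1  (≤ bound)
a_2 = 1: 3/2  (≤ bound)
a_3 = 1: 5/3  (≤ bound)
a_4 = 1: 8/5  (> 4, stop)

5/3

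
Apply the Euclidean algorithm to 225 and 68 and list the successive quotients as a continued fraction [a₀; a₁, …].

[3; 3, 4, 5]

Apply division with remainder until the remainder is 0:
225 ÷ 68 → quotient 3, remainder 21
68 ÷ 21 → quotient 3, remainder 5
21 ÷ 5 → quotient 4, remainder 1
5 ÷ 1 → quotient 5, remainder 0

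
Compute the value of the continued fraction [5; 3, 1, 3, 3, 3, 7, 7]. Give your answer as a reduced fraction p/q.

44456/8443

Use the convergent recurrence hₖ = aₖ·hₖ₋₁ + hₖ₋₂ (and likewise for the denominators kₖ):
a_0 = 5: 5/1
a_1 = 3: 16/3
a_2 = 1: 21/4
a_3 = 3: 79/15
a_4 = 3: 258/49
a_5 = 3: 853/162
a_6 = 7: 6229/1183
a_7 = 7: 44456/8443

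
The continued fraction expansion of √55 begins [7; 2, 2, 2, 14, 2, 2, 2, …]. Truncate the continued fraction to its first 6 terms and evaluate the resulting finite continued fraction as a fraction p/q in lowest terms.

2655/358

Build up convergents one term at a time:
a_0 = 7: 7/1
a_1 = 2: 15/2
a_2 = 2: 37/5
a_3 = 2: 89/12
a_4 = 14: 1283/173
a_5 = 2: 2655/358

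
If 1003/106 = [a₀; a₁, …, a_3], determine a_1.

1003 ÷ 106 → quotient 9, remainder 49
106 ÷ 49 → quotient 2, remainder 8

2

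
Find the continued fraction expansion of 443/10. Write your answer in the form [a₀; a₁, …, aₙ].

[44; 3, 3]

Repeatedly divide and take the remainder:
443 ÷ 10 → quotient 44, remainder 3
10 ÷ 3 → quotient 3, remainder 1
3 ÷ 1 → quotient 3, remainder 0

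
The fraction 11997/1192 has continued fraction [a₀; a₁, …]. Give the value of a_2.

2

11997 = 10·1192 + 77, so a_0 = 10
1192 = 15·77 + 37, so a_1 = 15
77 = 2·37 + 3, so a_2 = 2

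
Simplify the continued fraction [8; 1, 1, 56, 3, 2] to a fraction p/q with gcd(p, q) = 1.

a_0 = 8: 8/1
a_1 = 1: 9/1
a_2 = 1: 17/2
a_3 = 56: 961/113
a_4 = 3: 2900/341
a_5 = 2: 6761/795

6761/795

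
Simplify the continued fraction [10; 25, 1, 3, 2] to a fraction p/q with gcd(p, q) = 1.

2329/232

Starting at the tail and folding back:
Start with 2.
3 + 1/(2/1) = 3 + 1/2 = 7/2
1 + 1/(7/2) = 1 + 2/7 = 9/7
25 + 1/(9/7) = 25 + 7/9 = 232/9
10 + 1/(232/9) = 10 + 9/232 = 2329/232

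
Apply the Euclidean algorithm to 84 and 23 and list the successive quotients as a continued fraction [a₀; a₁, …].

Run the Euclidean algorithm, recording each quotient:
84 ÷ 23 → quotient 3, remainder 15
23 ÷ 15 → quotient 1, remainder 8
15 ÷ 8 → quotient 1, remainder 7
8 ÷ 7 → quotient 1, remainder 1
7 ÷ 1 → quotient 7, remainder 0

[3; 1, 1, 1, 7]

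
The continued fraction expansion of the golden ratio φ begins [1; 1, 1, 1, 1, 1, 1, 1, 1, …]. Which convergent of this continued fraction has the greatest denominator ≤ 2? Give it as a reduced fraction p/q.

List convergents until the denominator exceeds the bound:
a_0 = 1: 1/1  (≤ bound)
a_1 = 1: 2/1  (≤ bound)
a_2 = 1: 3/2  (≤ bound)
a_3 = 1: 5/3  (> 2, stop)

3/2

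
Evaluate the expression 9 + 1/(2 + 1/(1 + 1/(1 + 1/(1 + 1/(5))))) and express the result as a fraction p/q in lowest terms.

Collapse the nested fraction from the inside out:
Start with 5.
1 + 1/(5/1) = 1 + 1/5 = 6/5
1 + 1/(6/5) = 1 + 5/6 = 11/6
1 + 1/(11/6) = 1 + 6/11 = 17/11
2 + 1/(17/11) = 2 + 11/17 = 45/17
9 + 1/(45/17) = 9 + 17/45 = 422/45

422/45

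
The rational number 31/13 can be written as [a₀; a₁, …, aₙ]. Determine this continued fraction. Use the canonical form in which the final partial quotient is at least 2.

[2; 2, 1, 1, 2]

31 = 2·13 + 5, so a_0 = 2
13 = 2·5 + 3, so a_1 = 2
5 = 1·3 + 2, so a_2 = 1
3 = 1·2 + 1, so a_3 = 1
2 = 2·1 + 0, so a_4 = 2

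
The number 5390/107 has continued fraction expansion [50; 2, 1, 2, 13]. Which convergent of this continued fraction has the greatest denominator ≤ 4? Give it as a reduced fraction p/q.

List convergents until the denominator exceeds the bound:
a_0 = 50: 50/1  (≤ bound)
a_1 = 2: 101/2  (≤ bound)
a_2 = 1: 151/3  (≤ bound)
a_3 = 2: 403/8  (> 4, stop)

151/3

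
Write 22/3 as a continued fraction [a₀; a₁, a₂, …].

⌊22/3⌋ = 7, remainder 1
⌊3/1⌋ = 3, remainder 0

[7; 3]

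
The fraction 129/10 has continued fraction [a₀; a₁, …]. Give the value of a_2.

9

129 = 12·10 + 9, so a_0 = 12
10 = 1·9 + 1, so a_1 = 1
9 = 9·1 + 0, so a_2 = 9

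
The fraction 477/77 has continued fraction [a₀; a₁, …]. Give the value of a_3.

2

⌊477/77⌋ = 6, remainder 15
⌊77/15⌋ = 5, remainder 2
⌊15/2⌋ = 7, remainder 1
⌊2/1⌋ = 2, remainder 0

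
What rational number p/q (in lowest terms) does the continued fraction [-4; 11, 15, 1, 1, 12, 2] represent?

-34909/8929

a_0 = -4: -4/1
a_1 = 11: -43/11
a_2 = 15: -649/166
a_3 = 1: -692/177
a_4 = 1: -1341/343
a_5 = 12: -16784/4293
a_6 = 2: -34909/8929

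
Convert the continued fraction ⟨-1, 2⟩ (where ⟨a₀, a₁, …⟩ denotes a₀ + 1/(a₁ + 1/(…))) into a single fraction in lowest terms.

-1/2

Build up convergents one term at a time:
a_0 = -1: -1/1
a_1 = 2: -1/2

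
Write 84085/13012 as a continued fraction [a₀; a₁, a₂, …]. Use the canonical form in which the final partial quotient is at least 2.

[6; 2, 6, 10, 6, 16]

84085 ÷ 13012 → quotient 6, remainder 6013
13012 ÷ 6013 → quotient 2, remainder 986
6013 ÷ 986 → quotient 6, remainder 97
986 ÷ 97 → quotient 10, remainder 16
97 ÷ 16 → quotient 6, remainder 1
16 ÷ 1 → quotient 16, remainder 0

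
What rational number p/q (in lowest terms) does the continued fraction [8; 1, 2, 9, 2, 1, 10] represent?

8062/929

Start with 10.
1 + 1/(10/1) = 1 + 1/10 = 11/10
2 + 1/(11/10) = 2 + 10/11 = 32/11
9 + 1/(32/11) = 9 + 11/32 = 299/32
2 + 1/(299/32) = 2 + 32/299 = 630/299
1 + 1/(630/299) = 1 + 299/630 = 929/630
8 + 1/(929/630) = 8 + 630/929 = 8062/929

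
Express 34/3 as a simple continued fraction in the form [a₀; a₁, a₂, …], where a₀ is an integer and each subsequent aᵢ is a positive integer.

[11; 3]

34 ÷ 3 → quotient 11, remainder 1
3 ÷ 1 → quotient 3, remainder 0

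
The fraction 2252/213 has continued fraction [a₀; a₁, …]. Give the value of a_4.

Repeatedly divide and take the remainder:
⌊2252/213⌋ = 10, remainder 122
⌊213/122⌋ = 1, remainder 91
⌊122/91⌋ = 1, remainder 31
⌊91/31⌋ = 2, remainder 29
⌊31/29⌋ = 1, remainder 2

1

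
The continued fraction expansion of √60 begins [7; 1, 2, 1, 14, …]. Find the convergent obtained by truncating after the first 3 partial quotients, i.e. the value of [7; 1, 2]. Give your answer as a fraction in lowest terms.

a_0 = 7: 7/1
a_1 = 1: 8/1
a_2 = 2: 23/3

23/3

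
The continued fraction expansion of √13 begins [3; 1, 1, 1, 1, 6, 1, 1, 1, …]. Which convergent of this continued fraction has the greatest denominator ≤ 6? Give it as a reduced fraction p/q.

18/5

a_0 = 3: 3/1  (≤ bound)
a_1 = 1: 4/1  (≤ bound)
a_2 = 1: 7/2  (≤ bound)
a_3 = 1: 11/3  (≤ bound)
a_4 = 1: 18/5  (≤ bound)
a_5 = 6: 119/33  (> 6, stop)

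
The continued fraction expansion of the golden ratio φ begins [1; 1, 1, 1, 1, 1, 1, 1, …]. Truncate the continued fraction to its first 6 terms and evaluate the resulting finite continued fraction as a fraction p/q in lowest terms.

13/8

Use the convergent recurrence hₖ = aₖ·hₖ₋₁ + hₖ₋₂ (and likewise for the denominators kₖ):
a_0 = 1: 1/1
a_1 = 1: 2/1
a_2 = 1: 3/2
a_3 = 1: 5/3
a_4 = 1: 8/5
a_5 = 1: 13/8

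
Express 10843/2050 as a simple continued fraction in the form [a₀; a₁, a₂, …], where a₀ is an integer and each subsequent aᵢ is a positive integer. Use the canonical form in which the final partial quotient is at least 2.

[5; 3, 2, 5, 3, 5, 3]

Repeatedly divide and take the remainder:
10843 = 5·2050 + 593, so a_0 = 5
2050 = 3·593 + 271, so a_1 = 3
593 = 2·271 + 51, so a_2 = 2
271 = 5·51 + 16, so a_3 = 5
51 = 3·16 + 3, so a_4 = 3
16 = 5·3 + 1, so a_5 = 5
3 = 3·1 + 0, so a_6 = 3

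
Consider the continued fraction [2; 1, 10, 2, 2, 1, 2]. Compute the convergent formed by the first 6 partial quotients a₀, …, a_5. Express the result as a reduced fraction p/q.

Collapse the nested fraction from the inside out:
Start with 1.
2 + 1/(1/1) = 2 + 1/1 = 3/1
2 + 1/(3/1) = 2 + 1/3 = 7/3
10 + 1/(7/3) = 10 + 3/7 = 73/7
1 + 1/(73/7) = 1 + 7/73 = 80/73
2 + 1/(80/73) = 2 + 73/80 = 233/80

233/80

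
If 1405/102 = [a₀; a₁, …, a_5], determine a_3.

2

1405 ÷ 102 → quotient 13, remainder 79
102 ÷ 79 → quotient 1, remainder 23
79 ÷ 23 → quotient 3, remainder 10
23 ÷ 10 → quotient 2, remainder 3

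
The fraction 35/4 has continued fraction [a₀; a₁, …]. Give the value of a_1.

1

35 = 8·4 + 3, so a_0 = 8
4 = 1·3 + 1, so a_1 = 1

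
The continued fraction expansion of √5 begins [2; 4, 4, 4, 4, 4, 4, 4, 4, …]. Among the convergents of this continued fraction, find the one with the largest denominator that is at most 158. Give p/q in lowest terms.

a_0 = 2: 2/1  (≤ bound)
a_1 = 4: 9/4  (≤ bound)
a_2 = 4: 38/17  (≤ bound)
a_3 = 4: 161/72  (≤ bound)
a_4 = 4: 682/305  (> 158, stop)

161/72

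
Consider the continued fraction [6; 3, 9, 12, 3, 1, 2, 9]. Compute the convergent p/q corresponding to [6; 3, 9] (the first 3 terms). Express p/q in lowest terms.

177/28

Start with 9.
3 + 1/(9/1) = 3 + 1/9 = 28/9
6 + 1/(28/9) = 6 + 9/28 = 177/28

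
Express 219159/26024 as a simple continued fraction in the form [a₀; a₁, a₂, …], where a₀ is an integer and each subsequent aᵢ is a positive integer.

[8; 2, 2, 1, 2, 7, 5, 36]

Apply division with remainder until the remainder is 0:
⌊219159/26024⌋ = 8, remainder 10967
⌊26024/10967⌋ = 2, remainder 4090
⌊10967/4090⌋ = 2, remainder 2787
⌊4090/2787⌋ = 1, remainder 1303
⌊2787/1303⌋ = 2, remainder 181
⌊1303/181⌋ = 7, remainder 36
⌊181/36⌋ = 5, remainder 1
⌊36/1⌋ = 36, remainder 0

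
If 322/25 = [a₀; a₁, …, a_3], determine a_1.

1

322 = 12·25 + 22, so a_0 = 12
25 = 1·22 + 3, so a_1 = 1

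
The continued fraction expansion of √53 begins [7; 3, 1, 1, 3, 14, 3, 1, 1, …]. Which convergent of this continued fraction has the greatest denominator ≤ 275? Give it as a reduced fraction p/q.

182/25

a_0 = 7: 7/1  (≤ bound)
a_1 = 3: 22/3  (≤ bound)
a_2 = 1: 29/4  (≤ bound)
a_3 = 1: 51/7  (≤ bound)
a_4 = 3: 182/25  (≤ bound)
a_5 = 14: 2599/357  (> 275, stop)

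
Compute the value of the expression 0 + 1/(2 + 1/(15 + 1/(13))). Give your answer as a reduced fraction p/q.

Start with 13.
15 + 1/(13/1) = 15 + 1/13 = 196/13
2 + 1/(196/13) = 2 + 13/196 = 405/196
0 + 1/(405/196) = 0 + 196/405 = 196/405

196/405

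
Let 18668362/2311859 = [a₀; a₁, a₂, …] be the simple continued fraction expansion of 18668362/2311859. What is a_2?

3

18668362 = 8·2311859 + 173490, so a_0 = 8
2311859 = 13·173490 + 56489, so a_1 = 13
173490 = 3·56489 + 4023, so a_2 = 3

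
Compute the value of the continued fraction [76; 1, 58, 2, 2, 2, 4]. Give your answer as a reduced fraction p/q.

242420/3149

a_0 = 76: 76/1
a_1 = 1: 77/1
a_2 = 58: 4542/59
a_3 = 2: 9161/119
a_4 = 2: 22864/297
a_5 = 2: 54889/713
a_6 = 4: 242420/3149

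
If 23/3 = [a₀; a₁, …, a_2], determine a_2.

23 = 7·3 + 2, so a_0 = 7
3 = 1·2 + 1, so a_1 = 1
2 = 2·1 + 0, so a_2 = 2

2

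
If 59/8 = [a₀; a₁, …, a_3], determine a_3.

2

59 ÷ 8 → quotient 7, remainder 3
8 ÷ 3 → quotient 2, remainder 2
3 ÷ 2 → quotient 1, remainder 1
2 ÷ 1 → quotient 2, remainder 0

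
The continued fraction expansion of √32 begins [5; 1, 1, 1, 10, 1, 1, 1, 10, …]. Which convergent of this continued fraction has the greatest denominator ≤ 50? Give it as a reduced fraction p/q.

198/35

a_0 = 5: 5/1  (≤ bound)
a_1 = 1: 6/1  (≤ bound)
a_2 = 1: 11/2  (≤ bound)
a_3 = 1: 17/3  (≤ bound)
a_4 = 10: 181/32  (≤ bound)
a_5 = 1: 198/35  (≤ bound)
a_6 = 1: 379/67  (> 50, stop)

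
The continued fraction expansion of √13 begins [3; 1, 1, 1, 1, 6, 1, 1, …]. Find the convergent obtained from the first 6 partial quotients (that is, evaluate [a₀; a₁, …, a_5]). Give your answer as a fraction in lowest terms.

Start with 6.
1 + 1/(6/1) = 1 + 1/6 = 7/6
1 + 1/(7/6) = 1 + 6/7 = 13/7
1 + 1/(13/7) = 1 + 7/13 = 20/13
1 + 1/(20/13) = 1 + 13/20 = 33/20
3 + 1/(33/20) = 3 + 20/33 = 119/33

119/33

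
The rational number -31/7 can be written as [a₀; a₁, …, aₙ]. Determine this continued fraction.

Apply division with remainder until the remainder is 0:
-31 ÷ 7 → quotient -5, remainder 4
7 ÷ 4 → quotient 1, remainder 3
4 ÷ 3 → quotient 1, remainder 1
3 ÷ 1 → quotient 3, remainder 0

[-5; 1, 1, 3]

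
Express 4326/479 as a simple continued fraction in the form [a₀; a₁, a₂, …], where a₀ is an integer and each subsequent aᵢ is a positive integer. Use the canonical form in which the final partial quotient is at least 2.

[9; 31, 1, 14]

⌊4326/479⌋ = 9, remainder 15
⌊479/15⌋ = 31, remainder 14
⌊15/14⌋ = 1, remainder 1
⌊14/1⌋ = 14, remainder 0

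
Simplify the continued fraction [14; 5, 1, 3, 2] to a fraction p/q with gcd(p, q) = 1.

737/52

a_0 = 14: 14/1
a_1 = 5: 71/5
a_2 = 1: 85/6
a_3 = 3: 326/23
a_4 = 2: 737/52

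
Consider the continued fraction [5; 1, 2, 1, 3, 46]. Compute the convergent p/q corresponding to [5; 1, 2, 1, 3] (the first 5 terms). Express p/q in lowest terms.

86/15

Start with 3.
1 + 1/(3/1) = 1 + 1/3 = 4/3
2 + 1/(4/3) = 2 + 3/4 = 11/4
1 + 1/(11/4) = 1 + 4/11 = 15/11
5 + 1/(15/11) = 5 + 11/15 = 86/15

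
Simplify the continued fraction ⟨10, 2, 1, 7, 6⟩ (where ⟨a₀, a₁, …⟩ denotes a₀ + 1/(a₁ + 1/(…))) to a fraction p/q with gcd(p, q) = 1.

1459/141

Start with 6.
7 + 1/(6/1) = 7 + 1/6 = 43/6
1 + 1/(43/6) = 1 + 6/43 = 49/43
2 + 1/(49/43) = 2 + 43/49 = 141/49
10 + 1/(141/49) = 10 + 49/141 = 1459/141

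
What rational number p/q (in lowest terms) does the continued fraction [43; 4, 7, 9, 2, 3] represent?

83975/1942

Start with 3.
2 + 1/(3/1) = 2 + 1/3 = 7/3
9 + 1/(7/3) = 9 + 3/7 = 66/7
7 + 1/(66/7) = 7 + 7/66 = 469/66
4 + 1/(469/66) = 4 + 66/469 = 1942/469
43 + 1/(1942/469) = 43 + 469/1942 = 83975/1942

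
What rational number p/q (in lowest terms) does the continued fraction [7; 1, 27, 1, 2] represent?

685/86

Use the convergent recurrence hₖ = aₖ·hₖ₋₁ + hₖ₋₂ (and likewise for the denominators kₖ):
a_0 = 7: 7/1
a_1 = 1: 8/1
a_2 = 27: 223/28
a_3 = 1: 231/29
a_4 = 2: 685/86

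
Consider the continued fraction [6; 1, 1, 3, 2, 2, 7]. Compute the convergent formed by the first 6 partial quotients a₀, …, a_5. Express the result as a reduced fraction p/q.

Compute successive convergents:
a_0 = 6: 6/1
a_1 = 1: 7/1
a_2 = 1: 13/2
a_3 = 3: 46/7
a_4 = 2: 105/16
a_5 = 2: 256/39

256/39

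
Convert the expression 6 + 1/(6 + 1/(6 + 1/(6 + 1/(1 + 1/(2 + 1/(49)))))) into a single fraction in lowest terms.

230512/37407

Start with 49.
2 + 1/(49/1) = 2 + 1/49 = 99/49
1 + 1/(99/49) = 1 + 49/99 = 148/99
6 + 1/(148/99) = 6 + 99/148 = 987/148
6 + 1/(987/148) = 6 + 148/987 = 6070/987
6 + 1/(6070/987) = 6 + 987/6070 = 37407/6070
6 + 1/(37407/6070) = 6 + 6070/37407 = 230512/37407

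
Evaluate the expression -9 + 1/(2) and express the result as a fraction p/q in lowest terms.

Start with 2.
-9 + 1/(2/1) = -9 + 1/2 = -17/2

-17/2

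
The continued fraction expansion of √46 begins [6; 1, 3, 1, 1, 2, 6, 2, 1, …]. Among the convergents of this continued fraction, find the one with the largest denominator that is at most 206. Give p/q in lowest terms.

997/147

a_0 = 6: 6/1  (≤ bound)
a_1 = 1: 7/1  (≤ bound)
a_2 = 3: 27/4  (≤ bound)
a_3 = 1: 34/5  (≤ bound)
a_4 = 1: 61/9  (≤ bound)
a_5 = 2: 156/23  (≤ bound)
a_6 = 6: 997/147  (≤ bound)
a_7 = 2: 2150/317  (> 206, stop)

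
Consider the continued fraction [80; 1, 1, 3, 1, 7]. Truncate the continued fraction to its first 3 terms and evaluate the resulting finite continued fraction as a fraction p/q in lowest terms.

161/2

a_0 = 80: 80/1
a_1 = 1: 81/1
a_2 = 1: 161/2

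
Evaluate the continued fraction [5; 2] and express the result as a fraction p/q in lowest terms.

Start with 2.
5 + 1/(2/1) = 5 + 1/2 = 11/2

11/2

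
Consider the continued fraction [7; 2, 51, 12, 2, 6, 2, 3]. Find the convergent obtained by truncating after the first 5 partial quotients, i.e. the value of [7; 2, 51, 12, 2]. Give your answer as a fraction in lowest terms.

19330/2579

Starting at the tail and folding back:
Start with 2.
12 + 1/(2/1) = 12 + 1/2 = 25/2
51 + 1/(25/2) = 51 + 2/25 = 1277/25
2 + 1/(1277/25) = 2 + 25/1277 = 2579/1277
7 + 1/(2579/1277) = 7 + 1277/2579 = 19330/2579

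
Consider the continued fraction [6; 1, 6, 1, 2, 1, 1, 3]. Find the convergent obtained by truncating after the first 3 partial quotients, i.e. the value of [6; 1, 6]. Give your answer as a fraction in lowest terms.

Use the convergent recurrence hₖ = aₖ·hₖ₋₁ + hₖ₋₂ (and likewise for the denominators kₖ):
a_0 = 6: 6/1
a_1 = 1: 7/1
a_2 = 6: 48/7

48/7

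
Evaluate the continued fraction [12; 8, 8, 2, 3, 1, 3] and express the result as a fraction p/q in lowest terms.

28247/2330

Build up convergents one term at a time:
a_0 = 12: 12/1
a_1 = 8: 97/8
a_2 = 8: 788/65
a_3 = 2: 1673/138
a_4 = 3: 5807/479
a_5 = 1: 7480/617
a_6 = 3: 28247/2330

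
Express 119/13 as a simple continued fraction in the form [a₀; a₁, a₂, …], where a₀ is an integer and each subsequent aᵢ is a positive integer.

[9; 6, 2]

Run the Euclidean algorithm, recording each quotient:
⌊119/13⌋ = 9, remainder 2
⌊13/2⌋ = 6, remainder 1
⌊2/1⌋ = 2, remainder 0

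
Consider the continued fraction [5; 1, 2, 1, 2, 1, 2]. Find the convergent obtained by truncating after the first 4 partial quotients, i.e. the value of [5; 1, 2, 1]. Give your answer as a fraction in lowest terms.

23/4

a_0 = 5: 5/1
a_1 = 1: 6/1
a_2 = 2: 17/3
a_3 = 1: 23/4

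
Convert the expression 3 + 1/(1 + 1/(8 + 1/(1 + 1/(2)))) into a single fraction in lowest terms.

113/29

Build up convergents one term at a time:
a_0 = 3: 3/1
a_1 = 1: 4/1
a_2 = 8: 35/9
a_3 = 1: 39/10
a_4 = 2: 113/29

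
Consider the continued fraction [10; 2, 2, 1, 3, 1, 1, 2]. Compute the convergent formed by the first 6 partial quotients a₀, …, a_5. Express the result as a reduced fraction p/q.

Build up convergents one term at a time:
a_0 = 10: 10/1
a_1 = 2: 21/2
a_2 = 2: 52/5
a_3 = 1: 73/7
a_4 = 3: 271/26
a_5 = 1: 344/33

344/33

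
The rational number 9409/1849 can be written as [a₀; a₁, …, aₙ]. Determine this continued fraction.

⌊9409/1849⌋ = 5, remainder 164
⌊1849/164⌋ = 11, remainder 45
⌊164/45⌋ = 3, remainder 29
⌊45/29⌋ = 1, remainder 16
⌊29/16⌋ = 1, remainder 13
⌊16/13⌋ = 1, remainder 3
⌊13/3⌋ = 4, remainder 1
⌊3/1⌋ = 3, remainder 0

[5; 11, 3, 1, 1, 1, 4, 3]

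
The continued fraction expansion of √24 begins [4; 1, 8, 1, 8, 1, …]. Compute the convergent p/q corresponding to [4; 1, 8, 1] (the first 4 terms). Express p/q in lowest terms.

49/10

Compute successive convergents:
a_0 = 4: 4/1
a_1 = 1: 5/1
a_2 = 8: 44/9
a_3 = 1: 49/10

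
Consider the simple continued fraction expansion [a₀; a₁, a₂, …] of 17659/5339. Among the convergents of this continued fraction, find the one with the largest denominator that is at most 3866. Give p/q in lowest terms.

5302/1603

a_0 = 3: 3/1  (≤ bound)
a_1 = 3: 10/3  (≤ bound)
a_2 = 3: 33/10  (≤ bound)
a_3 = 1: 43/13  (≤ bound)
a_4 = 40: 1753/530  (≤ bound)
a_5 = 3: 5302/1603  (≤ bound)
a_6 = 3: 17659/5339  (> 3866, stop)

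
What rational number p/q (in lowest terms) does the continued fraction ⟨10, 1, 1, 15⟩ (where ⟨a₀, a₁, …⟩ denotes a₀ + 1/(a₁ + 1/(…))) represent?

326/31

a_0 = 10: 10/1
a_1 = 1: 11/1
a_2 = 1: 21/2
a_3 = 15: 326/31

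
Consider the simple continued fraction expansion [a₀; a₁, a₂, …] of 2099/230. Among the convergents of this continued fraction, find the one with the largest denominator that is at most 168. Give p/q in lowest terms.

a_0 = 9: 9/1  (≤ bound)
a_1 = 7: 64/7  (≤ bound)
a_2 = 1: 73/8  (≤ bound)
a_3 = 13: 1013/111  (≤ bound)
a_4 = 2: 2099/230  (> 168, stop)

1013/111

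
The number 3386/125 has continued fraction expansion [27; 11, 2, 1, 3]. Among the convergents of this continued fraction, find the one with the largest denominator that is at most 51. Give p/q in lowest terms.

921/34

a_0 = 27: 27/1  (≤ bound)
a_1 = 11: 298/11  (≤ bound)
a_2 = 2: 623/23  (≤ bound)
a_3 = 1: 921/34  (≤ bound)
a_4 = 3: 3386/125  (> 51, stop)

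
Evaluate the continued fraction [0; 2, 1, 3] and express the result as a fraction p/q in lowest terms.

Compute successive convergents:
a_0 = 0: 0/1
a_1 = 2: 1/2
a_2 = 1: 1/3
a_3 = 3: 4/11

4/11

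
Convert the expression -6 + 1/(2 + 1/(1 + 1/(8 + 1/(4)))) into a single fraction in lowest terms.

Compute successive convergents:
a_0 = -6: -6/1
a_1 = 2: -11/2
a_2 = 1: -17/3
a_3 = 8: -147/26
a_4 = 4: -605/107

-605/107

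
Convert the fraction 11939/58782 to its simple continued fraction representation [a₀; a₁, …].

Apply division with remainder until the remainder is 0:
11939 ÷ 58782 → quotient 0, remainder 11939
58782 ÷ 11939 → quotient 4, remainder 11026
11939 ÷ 11026 → quotient 1, remainder 913
11026 ÷ 913 → quotient 12, remainder 70
913 ÷ 70 → quotient 13, remainder 3
70 ÷ 3 → quotient 23, remainder 1
3 ÷ 1 → quotient 3, remainder 0

[0; 4, 1, 12, 13, 23, 3]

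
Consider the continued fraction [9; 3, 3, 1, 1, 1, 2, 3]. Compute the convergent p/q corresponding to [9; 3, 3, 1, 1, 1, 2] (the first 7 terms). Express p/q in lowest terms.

884/95

Work from the innermost term outward:
Start with 2.
1 + 1/(2/1) = 1 + 1/2 = 3/2
1 + 1/(3/2) = 1 + 2/3 = 5/3
1 + 1/(5/3) = 1 + 3/5 = 8/5
3 + 1/(8/5) = 3 + 5/8 = 29/8
3 + 1/(29/8) = 3 + 8/29 = 95/29
9 + 1/(95/29) = 9 + 29/95 = 884/95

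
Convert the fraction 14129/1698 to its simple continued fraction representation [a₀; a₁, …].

[8; 3, 8, 1, 1, 1, 6, 3]

14129 ÷ 1698 → quotient 8, remainder 545
1698 ÷ 545 → quotient 3, remainder 63
545 ÷ 63 → quotient 8, remainder 41
63 ÷ 41 → quotient 1, remainder 22
41 ÷ 22 → quotient 1, remainder 19
22 ÷ 19 → quotient 1, remainder 3
19 ÷ 3 → quotient 6, remainder 1
3 ÷ 1 → quotient 3, remainder 0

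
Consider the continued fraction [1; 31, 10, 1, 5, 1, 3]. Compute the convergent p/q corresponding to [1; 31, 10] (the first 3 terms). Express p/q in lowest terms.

Work from the innermost term outward:
Start with 10.
31 + 1/(10/1) = 31 + 1/10 = 311/10
1 + 1/(311/10) = 1 + 10/311 = 321/311

321/311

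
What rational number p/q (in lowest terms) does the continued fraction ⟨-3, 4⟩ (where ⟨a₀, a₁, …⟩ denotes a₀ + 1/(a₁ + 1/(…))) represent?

-11/4

Collapse the nested fraction from the inside out:
Start with 4.
-3 + 1/(4/1) = -3 + 1/4 = -11/4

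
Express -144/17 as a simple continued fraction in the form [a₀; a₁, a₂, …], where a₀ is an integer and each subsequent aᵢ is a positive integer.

-144 = -9·17 + 9, so a_0 = -9
17 = 1·9 + 8, so a_1 = 1
9 = 1·8 + 1, so a_2 = 1
8 = 8·1 + 0, so a_3 = 8

[-9; 1, 1, 8]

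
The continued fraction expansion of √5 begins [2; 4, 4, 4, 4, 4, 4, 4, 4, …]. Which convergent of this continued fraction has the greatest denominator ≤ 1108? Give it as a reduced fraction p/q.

a_0 = 2: 2/1  (≤ bound)
a_1 = 4: 9/4  (≤ bound)
a_2 = 4: 38/17  (≤ bound)
a_3 = 4: 161/72  (≤ bound)
a_4 = 4: 682/305  (≤ bound)
a_5 = 4: 2889/1292  (> 1108, stop)

682/305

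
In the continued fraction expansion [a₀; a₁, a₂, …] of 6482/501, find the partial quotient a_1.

6482 ÷ 501 → quotient 12, remainder 470
501 ÷ 470 → quotient 1, remainder 31

1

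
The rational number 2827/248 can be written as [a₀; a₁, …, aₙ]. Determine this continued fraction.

[11; 2, 1, 1, 49]

2827 = 11·248 + 99, so a_0 = 11
248 = 2·99 + 50, so a_1 = 2
99 = 1·50 + 49, so a_2 = 1
50 = 1·49 + 1, so a_3 = 1
49 = 49·1 + 0, so a_4 = 49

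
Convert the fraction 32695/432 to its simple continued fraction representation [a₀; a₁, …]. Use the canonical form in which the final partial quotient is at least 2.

[75; 1, 2, 6, 1, 1, 10]

⌊32695/432⌋ = 75, remainder 295
⌊432/295⌋ = 1, remainder 137
⌊295/137⌋ = 2, remainder 21
⌊137/21⌋ = 6, remainder 11
⌊21/11⌋ = 1, remainder 10
⌊11/10⌋ = 1, remainder 1
⌊10/1⌋ = 10, remainder 0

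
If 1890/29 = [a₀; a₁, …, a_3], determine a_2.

⌊1890/29⌋ = 65, remainder 5
⌊29/5⌋ = 5, remainder 4
⌊5/4⌋ = 1, remainder 1

1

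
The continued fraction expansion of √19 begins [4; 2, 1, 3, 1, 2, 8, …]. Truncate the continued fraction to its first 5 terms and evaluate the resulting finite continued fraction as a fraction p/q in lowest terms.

Start with 1.
3 + 1/(1/1) = 3 + 1/1 = 4/1
1 + 1/(4/1) = 1 + 1/4 = 5/4
2 + 1/(5/4) = 2 + 4/5 = 14/5
4 + 1/(14/5) = 4 + 5/14 = 61/14

61/14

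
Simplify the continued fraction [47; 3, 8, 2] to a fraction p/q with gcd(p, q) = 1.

2508/53

Build up convergents one term at a time:
a_0 = 47: 47/1
a_1 = 3: 142/3
a_2 = 8: 1183/25
a_3 = 2: 2508/53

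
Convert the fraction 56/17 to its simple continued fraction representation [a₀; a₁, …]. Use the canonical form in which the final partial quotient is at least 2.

56 ÷ 17 → quotient 3, remainder 5
17 ÷ 5 → quotient 3, remainder 2
5 ÷ 2 → quotient 2, remainder 1
2 ÷ 1 → quotient 2, remainder 0

[3; 3, 2, 2]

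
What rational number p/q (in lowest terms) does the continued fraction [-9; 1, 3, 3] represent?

Work from the innermost term outward:
Start with 3.
3 + 1/(3/1) = 3 + 1/3 = 10/3
1 + 1/(10/3) = 1 + 3/10 = 13/10
-9 + 1/(13/10) = -9 + 10/13 = -107/13

-107/13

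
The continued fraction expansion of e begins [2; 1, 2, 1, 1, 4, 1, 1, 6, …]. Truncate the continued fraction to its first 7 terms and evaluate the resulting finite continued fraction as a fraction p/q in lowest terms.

a_0 = 2: 2/1
a_1 = 1: 3/1
a_2 = 2: 8/3
a_3 = 1: 11/4
a_4 = 1: 19/7
a_5 = 4: 87/32
a_6 = 1: 106/39

106/39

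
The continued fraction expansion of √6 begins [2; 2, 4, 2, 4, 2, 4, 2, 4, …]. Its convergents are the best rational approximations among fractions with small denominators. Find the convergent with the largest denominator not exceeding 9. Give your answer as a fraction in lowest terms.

22/9

a_0 = 2: 2/1  (≤ bound)
a_1 = 2: 5/2  (≤ bound)
a_2 = 4: 22/9  (≤ bound)
a_3 = 2: 49/20  (> 9, stop)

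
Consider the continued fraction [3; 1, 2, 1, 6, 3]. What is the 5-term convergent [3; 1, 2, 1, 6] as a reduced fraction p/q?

101/27

Compute successive convergents:
a_0 = 3: 3/1
a_1 = 1: 4/1
a_2 = 2: 11/3
a_3 = 1: 15/4
a_4 = 6: 101/27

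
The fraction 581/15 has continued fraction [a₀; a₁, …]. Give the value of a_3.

1

581 ÷ 15 → quotient 38, remainder 11
15 ÷ 11 → quotient 1, remainder 4
11 ÷ 4 → quotient 2, remainder 3
4 ÷ 3 → quotient 1, remainder 1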